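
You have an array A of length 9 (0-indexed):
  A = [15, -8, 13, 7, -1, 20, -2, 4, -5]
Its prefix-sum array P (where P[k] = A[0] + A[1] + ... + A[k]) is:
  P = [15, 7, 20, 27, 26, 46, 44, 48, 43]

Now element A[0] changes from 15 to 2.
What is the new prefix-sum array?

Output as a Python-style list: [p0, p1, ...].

Answer: [2, -6, 7, 14, 13, 33, 31, 35, 30]

Derivation:
Change: A[0] 15 -> 2, delta = -13
P[k] for k < 0: unchanged (A[0] not included)
P[k] for k >= 0: shift by delta = -13
  P[0] = 15 + -13 = 2
  P[1] = 7 + -13 = -6
  P[2] = 20 + -13 = 7
  P[3] = 27 + -13 = 14
  P[4] = 26 + -13 = 13
  P[5] = 46 + -13 = 33
  P[6] = 44 + -13 = 31
  P[7] = 48 + -13 = 35
  P[8] = 43 + -13 = 30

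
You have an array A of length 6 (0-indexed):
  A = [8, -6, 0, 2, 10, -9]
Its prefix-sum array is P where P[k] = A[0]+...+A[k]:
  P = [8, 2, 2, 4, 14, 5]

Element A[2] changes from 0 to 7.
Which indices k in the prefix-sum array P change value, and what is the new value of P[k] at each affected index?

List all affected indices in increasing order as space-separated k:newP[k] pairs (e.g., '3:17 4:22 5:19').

Answer: 2:9 3:11 4:21 5:12

Derivation:
P[k] = A[0] + ... + A[k]
P[k] includes A[2] iff k >= 2
Affected indices: 2, 3, ..., 5; delta = 7
  P[2]: 2 + 7 = 9
  P[3]: 4 + 7 = 11
  P[4]: 14 + 7 = 21
  P[5]: 5 + 7 = 12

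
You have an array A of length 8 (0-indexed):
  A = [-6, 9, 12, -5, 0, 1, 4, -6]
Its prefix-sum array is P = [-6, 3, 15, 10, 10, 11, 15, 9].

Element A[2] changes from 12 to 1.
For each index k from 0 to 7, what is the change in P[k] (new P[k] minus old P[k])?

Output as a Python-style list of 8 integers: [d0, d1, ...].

Answer: [0, 0, -11, -11, -11, -11, -11, -11]

Derivation:
Element change: A[2] 12 -> 1, delta = -11
For k < 2: P[k] unchanged, delta_P[k] = 0
For k >= 2: P[k] shifts by exactly -11
Delta array: [0, 0, -11, -11, -11, -11, -11, -11]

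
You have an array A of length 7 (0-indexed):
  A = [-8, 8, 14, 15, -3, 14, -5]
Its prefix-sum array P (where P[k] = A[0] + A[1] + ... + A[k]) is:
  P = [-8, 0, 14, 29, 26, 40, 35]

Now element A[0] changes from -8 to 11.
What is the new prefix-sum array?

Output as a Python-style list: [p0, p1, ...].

Change: A[0] -8 -> 11, delta = 19
P[k] for k < 0: unchanged (A[0] not included)
P[k] for k >= 0: shift by delta = 19
  P[0] = -8 + 19 = 11
  P[1] = 0 + 19 = 19
  P[2] = 14 + 19 = 33
  P[3] = 29 + 19 = 48
  P[4] = 26 + 19 = 45
  P[5] = 40 + 19 = 59
  P[6] = 35 + 19 = 54

Answer: [11, 19, 33, 48, 45, 59, 54]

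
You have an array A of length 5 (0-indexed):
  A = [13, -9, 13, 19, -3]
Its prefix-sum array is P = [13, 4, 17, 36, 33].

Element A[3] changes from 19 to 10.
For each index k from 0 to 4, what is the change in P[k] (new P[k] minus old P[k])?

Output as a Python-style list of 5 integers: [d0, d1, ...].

Element change: A[3] 19 -> 10, delta = -9
For k < 3: P[k] unchanged, delta_P[k] = 0
For k >= 3: P[k] shifts by exactly -9
Delta array: [0, 0, 0, -9, -9]

Answer: [0, 0, 0, -9, -9]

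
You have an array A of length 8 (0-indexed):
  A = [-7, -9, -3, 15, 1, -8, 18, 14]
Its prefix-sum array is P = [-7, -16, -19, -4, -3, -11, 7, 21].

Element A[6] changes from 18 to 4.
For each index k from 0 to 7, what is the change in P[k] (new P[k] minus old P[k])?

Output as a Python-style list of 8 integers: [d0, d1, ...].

Element change: A[6] 18 -> 4, delta = -14
For k < 6: P[k] unchanged, delta_P[k] = 0
For k >= 6: P[k] shifts by exactly -14
Delta array: [0, 0, 0, 0, 0, 0, -14, -14]

Answer: [0, 0, 0, 0, 0, 0, -14, -14]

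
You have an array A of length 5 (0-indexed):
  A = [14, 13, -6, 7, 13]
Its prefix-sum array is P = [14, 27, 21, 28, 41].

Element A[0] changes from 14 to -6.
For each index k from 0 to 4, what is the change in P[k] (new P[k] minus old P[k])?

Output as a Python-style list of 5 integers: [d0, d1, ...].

Answer: [-20, -20, -20, -20, -20]

Derivation:
Element change: A[0] 14 -> -6, delta = -20
For k < 0: P[k] unchanged, delta_P[k] = 0
For k >= 0: P[k] shifts by exactly -20
Delta array: [-20, -20, -20, -20, -20]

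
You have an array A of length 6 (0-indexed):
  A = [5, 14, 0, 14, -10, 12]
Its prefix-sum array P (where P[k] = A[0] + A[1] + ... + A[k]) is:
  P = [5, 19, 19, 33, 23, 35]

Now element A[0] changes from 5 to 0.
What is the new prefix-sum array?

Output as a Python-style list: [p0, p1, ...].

Change: A[0] 5 -> 0, delta = -5
P[k] for k < 0: unchanged (A[0] not included)
P[k] for k >= 0: shift by delta = -5
  P[0] = 5 + -5 = 0
  P[1] = 19 + -5 = 14
  P[2] = 19 + -5 = 14
  P[3] = 33 + -5 = 28
  P[4] = 23 + -5 = 18
  P[5] = 35 + -5 = 30

Answer: [0, 14, 14, 28, 18, 30]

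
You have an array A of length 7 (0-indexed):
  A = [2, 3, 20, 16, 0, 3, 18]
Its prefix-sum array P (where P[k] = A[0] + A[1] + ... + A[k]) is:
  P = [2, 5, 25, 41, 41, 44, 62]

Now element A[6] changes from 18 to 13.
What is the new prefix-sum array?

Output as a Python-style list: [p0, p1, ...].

Change: A[6] 18 -> 13, delta = -5
P[k] for k < 6: unchanged (A[6] not included)
P[k] for k >= 6: shift by delta = -5
  P[0] = 2 + 0 = 2
  P[1] = 5 + 0 = 5
  P[2] = 25 + 0 = 25
  P[3] = 41 + 0 = 41
  P[4] = 41 + 0 = 41
  P[5] = 44 + 0 = 44
  P[6] = 62 + -5 = 57

Answer: [2, 5, 25, 41, 41, 44, 57]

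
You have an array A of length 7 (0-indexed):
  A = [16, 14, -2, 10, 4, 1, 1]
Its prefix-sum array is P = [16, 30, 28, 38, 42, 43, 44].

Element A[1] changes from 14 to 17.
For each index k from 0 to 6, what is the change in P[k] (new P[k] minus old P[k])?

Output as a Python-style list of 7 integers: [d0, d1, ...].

Element change: A[1] 14 -> 17, delta = 3
For k < 1: P[k] unchanged, delta_P[k] = 0
For k >= 1: P[k] shifts by exactly 3
Delta array: [0, 3, 3, 3, 3, 3, 3]

Answer: [0, 3, 3, 3, 3, 3, 3]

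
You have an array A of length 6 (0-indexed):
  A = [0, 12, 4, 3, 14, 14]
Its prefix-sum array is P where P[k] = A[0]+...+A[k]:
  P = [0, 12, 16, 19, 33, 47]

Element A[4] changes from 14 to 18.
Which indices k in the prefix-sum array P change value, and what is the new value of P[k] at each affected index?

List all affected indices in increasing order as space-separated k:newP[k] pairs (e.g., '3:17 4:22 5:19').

P[k] = A[0] + ... + A[k]
P[k] includes A[4] iff k >= 4
Affected indices: 4, 5, ..., 5; delta = 4
  P[4]: 33 + 4 = 37
  P[5]: 47 + 4 = 51

Answer: 4:37 5:51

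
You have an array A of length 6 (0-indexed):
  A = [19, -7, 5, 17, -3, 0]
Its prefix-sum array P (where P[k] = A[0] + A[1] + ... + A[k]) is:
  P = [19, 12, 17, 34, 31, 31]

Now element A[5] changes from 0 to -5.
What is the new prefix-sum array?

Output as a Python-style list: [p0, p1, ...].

Change: A[5] 0 -> -5, delta = -5
P[k] for k < 5: unchanged (A[5] not included)
P[k] for k >= 5: shift by delta = -5
  P[0] = 19 + 0 = 19
  P[1] = 12 + 0 = 12
  P[2] = 17 + 0 = 17
  P[3] = 34 + 0 = 34
  P[4] = 31 + 0 = 31
  P[5] = 31 + -5 = 26

Answer: [19, 12, 17, 34, 31, 26]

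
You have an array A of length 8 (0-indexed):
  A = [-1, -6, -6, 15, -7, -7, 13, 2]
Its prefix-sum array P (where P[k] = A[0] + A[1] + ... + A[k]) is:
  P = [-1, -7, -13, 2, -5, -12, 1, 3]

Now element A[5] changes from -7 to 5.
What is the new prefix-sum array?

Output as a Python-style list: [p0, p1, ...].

Answer: [-1, -7, -13, 2, -5, 0, 13, 15]

Derivation:
Change: A[5] -7 -> 5, delta = 12
P[k] for k < 5: unchanged (A[5] not included)
P[k] for k >= 5: shift by delta = 12
  P[0] = -1 + 0 = -1
  P[1] = -7 + 0 = -7
  P[2] = -13 + 0 = -13
  P[3] = 2 + 0 = 2
  P[4] = -5 + 0 = -5
  P[5] = -12 + 12 = 0
  P[6] = 1 + 12 = 13
  P[7] = 3 + 12 = 15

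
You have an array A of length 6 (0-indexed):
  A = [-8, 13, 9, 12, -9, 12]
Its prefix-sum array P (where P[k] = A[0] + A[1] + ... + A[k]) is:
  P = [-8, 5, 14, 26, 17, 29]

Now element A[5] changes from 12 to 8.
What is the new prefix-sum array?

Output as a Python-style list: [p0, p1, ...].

Answer: [-8, 5, 14, 26, 17, 25]

Derivation:
Change: A[5] 12 -> 8, delta = -4
P[k] for k < 5: unchanged (A[5] not included)
P[k] for k >= 5: shift by delta = -4
  P[0] = -8 + 0 = -8
  P[1] = 5 + 0 = 5
  P[2] = 14 + 0 = 14
  P[3] = 26 + 0 = 26
  P[4] = 17 + 0 = 17
  P[5] = 29 + -4 = 25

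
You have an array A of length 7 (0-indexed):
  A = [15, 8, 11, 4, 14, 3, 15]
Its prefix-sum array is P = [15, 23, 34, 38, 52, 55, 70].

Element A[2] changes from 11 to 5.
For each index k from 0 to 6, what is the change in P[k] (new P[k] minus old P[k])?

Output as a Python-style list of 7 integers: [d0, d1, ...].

Element change: A[2] 11 -> 5, delta = -6
For k < 2: P[k] unchanged, delta_P[k] = 0
For k >= 2: P[k] shifts by exactly -6
Delta array: [0, 0, -6, -6, -6, -6, -6]

Answer: [0, 0, -6, -6, -6, -6, -6]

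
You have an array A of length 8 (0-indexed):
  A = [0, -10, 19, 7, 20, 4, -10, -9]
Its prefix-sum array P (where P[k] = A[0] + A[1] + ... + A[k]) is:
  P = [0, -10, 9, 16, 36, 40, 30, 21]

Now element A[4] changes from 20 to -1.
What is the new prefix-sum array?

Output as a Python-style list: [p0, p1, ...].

Answer: [0, -10, 9, 16, 15, 19, 9, 0]

Derivation:
Change: A[4] 20 -> -1, delta = -21
P[k] for k < 4: unchanged (A[4] not included)
P[k] for k >= 4: shift by delta = -21
  P[0] = 0 + 0 = 0
  P[1] = -10 + 0 = -10
  P[2] = 9 + 0 = 9
  P[3] = 16 + 0 = 16
  P[4] = 36 + -21 = 15
  P[5] = 40 + -21 = 19
  P[6] = 30 + -21 = 9
  P[7] = 21 + -21 = 0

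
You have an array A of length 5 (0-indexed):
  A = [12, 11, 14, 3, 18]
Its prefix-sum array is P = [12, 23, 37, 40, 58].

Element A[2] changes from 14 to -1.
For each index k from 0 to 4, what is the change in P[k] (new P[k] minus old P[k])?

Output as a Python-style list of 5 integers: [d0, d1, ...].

Element change: A[2] 14 -> -1, delta = -15
For k < 2: P[k] unchanged, delta_P[k] = 0
For k >= 2: P[k] shifts by exactly -15
Delta array: [0, 0, -15, -15, -15]

Answer: [0, 0, -15, -15, -15]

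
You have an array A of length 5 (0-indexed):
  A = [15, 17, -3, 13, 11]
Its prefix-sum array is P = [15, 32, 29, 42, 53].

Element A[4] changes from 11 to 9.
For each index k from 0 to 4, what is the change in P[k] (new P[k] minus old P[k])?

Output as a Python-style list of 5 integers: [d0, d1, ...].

Answer: [0, 0, 0, 0, -2]

Derivation:
Element change: A[4] 11 -> 9, delta = -2
For k < 4: P[k] unchanged, delta_P[k] = 0
For k >= 4: P[k] shifts by exactly -2
Delta array: [0, 0, 0, 0, -2]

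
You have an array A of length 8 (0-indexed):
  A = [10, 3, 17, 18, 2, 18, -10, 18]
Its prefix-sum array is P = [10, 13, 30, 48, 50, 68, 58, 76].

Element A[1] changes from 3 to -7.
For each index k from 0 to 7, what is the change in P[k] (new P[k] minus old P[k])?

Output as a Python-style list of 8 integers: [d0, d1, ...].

Element change: A[1] 3 -> -7, delta = -10
For k < 1: P[k] unchanged, delta_P[k] = 0
For k >= 1: P[k] shifts by exactly -10
Delta array: [0, -10, -10, -10, -10, -10, -10, -10]

Answer: [0, -10, -10, -10, -10, -10, -10, -10]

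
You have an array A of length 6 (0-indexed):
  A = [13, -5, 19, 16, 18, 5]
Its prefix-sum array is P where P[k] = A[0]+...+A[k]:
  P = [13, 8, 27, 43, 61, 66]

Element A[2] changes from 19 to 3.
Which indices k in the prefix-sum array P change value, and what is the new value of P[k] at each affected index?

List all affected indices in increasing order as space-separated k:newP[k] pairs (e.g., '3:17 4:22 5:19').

Answer: 2:11 3:27 4:45 5:50

Derivation:
P[k] = A[0] + ... + A[k]
P[k] includes A[2] iff k >= 2
Affected indices: 2, 3, ..., 5; delta = -16
  P[2]: 27 + -16 = 11
  P[3]: 43 + -16 = 27
  P[4]: 61 + -16 = 45
  P[5]: 66 + -16 = 50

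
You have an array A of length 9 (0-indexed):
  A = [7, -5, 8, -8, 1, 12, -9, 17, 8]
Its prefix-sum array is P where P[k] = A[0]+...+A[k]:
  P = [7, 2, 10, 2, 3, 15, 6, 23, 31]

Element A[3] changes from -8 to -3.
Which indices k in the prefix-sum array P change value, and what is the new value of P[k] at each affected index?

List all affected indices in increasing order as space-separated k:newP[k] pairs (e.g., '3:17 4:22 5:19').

P[k] = A[0] + ... + A[k]
P[k] includes A[3] iff k >= 3
Affected indices: 3, 4, ..., 8; delta = 5
  P[3]: 2 + 5 = 7
  P[4]: 3 + 5 = 8
  P[5]: 15 + 5 = 20
  P[6]: 6 + 5 = 11
  P[7]: 23 + 5 = 28
  P[8]: 31 + 5 = 36

Answer: 3:7 4:8 5:20 6:11 7:28 8:36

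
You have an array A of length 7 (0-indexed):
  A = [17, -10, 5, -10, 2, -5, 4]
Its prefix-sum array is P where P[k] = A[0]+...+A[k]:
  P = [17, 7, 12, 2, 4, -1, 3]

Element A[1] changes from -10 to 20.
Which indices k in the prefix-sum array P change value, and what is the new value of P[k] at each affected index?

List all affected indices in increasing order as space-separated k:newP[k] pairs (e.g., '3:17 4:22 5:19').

Answer: 1:37 2:42 3:32 4:34 5:29 6:33

Derivation:
P[k] = A[0] + ... + A[k]
P[k] includes A[1] iff k >= 1
Affected indices: 1, 2, ..., 6; delta = 30
  P[1]: 7 + 30 = 37
  P[2]: 12 + 30 = 42
  P[3]: 2 + 30 = 32
  P[4]: 4 + 30 = 34
  P[5]: -1 + 30 = 29
  P[6]: 3 + 30 = 33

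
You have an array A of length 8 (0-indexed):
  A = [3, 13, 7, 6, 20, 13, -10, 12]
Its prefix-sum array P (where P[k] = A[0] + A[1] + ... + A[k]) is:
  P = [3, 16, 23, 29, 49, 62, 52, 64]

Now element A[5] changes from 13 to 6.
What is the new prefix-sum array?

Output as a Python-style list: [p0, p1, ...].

Answer: [3, 16, 23, 29, 49, 55, 45, 57]

Derivation:
Change: A[5] 13 -> 6, delta = -7
P[k] for k < 5: unchanged (A[5] not included)
P[k] for k >= 5: shift by delta = -7
  P[0] = 3 + 0 = 3
  P[1] = 16 + 0 = 16
  P[2] = 23 + 0 = 23
  P[3] = 29 + 0 = 29
  P[4] = 49 + 0 = 49
  P[5] = 62 + -7 = 55
  P[6] = 52 + -7 = 45
  P[7] = 64 + -7 = 57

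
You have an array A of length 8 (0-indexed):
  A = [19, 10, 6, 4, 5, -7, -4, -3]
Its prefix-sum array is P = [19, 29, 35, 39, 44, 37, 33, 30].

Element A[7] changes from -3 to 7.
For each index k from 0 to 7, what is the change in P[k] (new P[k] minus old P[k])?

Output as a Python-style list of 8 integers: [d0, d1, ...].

Answer: [0, 0, 0, 0, 0, 0, 0, 10]

Derivation:
Element change: A[7] -3 -> 7, delta = 10
For k < 7: P[k] unchanged, delta_P[k] = 0
For k >= 7: P[k] shifts by exactly 10
Delta array: [0, 0, 0, 0, 0, 0, 0, 10]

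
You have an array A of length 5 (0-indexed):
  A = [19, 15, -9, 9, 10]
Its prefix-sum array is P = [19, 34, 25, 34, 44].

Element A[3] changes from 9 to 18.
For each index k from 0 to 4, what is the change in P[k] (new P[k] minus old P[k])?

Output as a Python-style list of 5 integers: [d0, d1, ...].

Answer: [0, 0, 0, 9, 9]

Derivation:
Element change: A[3] 9 -> 18, delta = 9
For k < 3: P[k] unchanged, delta_P[k] = 0
For k >= 3: P[k] shifts by exactly 9
Delta array: [0, 0, 0, 9, 9]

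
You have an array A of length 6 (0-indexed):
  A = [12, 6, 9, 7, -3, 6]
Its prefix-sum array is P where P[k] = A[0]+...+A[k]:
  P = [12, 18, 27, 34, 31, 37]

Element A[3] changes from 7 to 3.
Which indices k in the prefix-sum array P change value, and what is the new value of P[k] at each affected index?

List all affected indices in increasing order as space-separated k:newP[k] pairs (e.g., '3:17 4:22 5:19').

P[k] = A[0] + ... + A[k]
P[k] includes A[3] iff k >= 3
Affected indices: 3, 4, ..., 5; delta = -4
  P[3]: 34 + -4 = 30
  P[4]: 31 + -4 = 27
  P[5]: 37 + -4 = 33

Answer: 3:30 4:27 5:33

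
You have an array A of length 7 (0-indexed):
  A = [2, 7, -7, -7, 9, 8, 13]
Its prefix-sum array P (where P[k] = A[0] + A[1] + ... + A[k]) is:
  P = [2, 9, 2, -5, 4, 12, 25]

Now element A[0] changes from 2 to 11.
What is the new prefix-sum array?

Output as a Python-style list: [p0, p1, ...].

Answer: [11, 18, 11, 4, 13, 21, 34]

Derivation:
Change: A[0] 2 -> 11, delta = 9
P[k] for k < 0: unchanged (A[0] not included)
P[k] for k >= 0: shift by delta = 9
  P[0] = 2 + 9 = 11
  P[1] = 9 + 9 = 18
  P[2] = 2 + 9 = 11
  P[3] = -5 + 9 = 4
  P[4] = 4 + 9 = 13
  P[5] = 12 + 9 = 21
  P[6] = 25 + 9 = 34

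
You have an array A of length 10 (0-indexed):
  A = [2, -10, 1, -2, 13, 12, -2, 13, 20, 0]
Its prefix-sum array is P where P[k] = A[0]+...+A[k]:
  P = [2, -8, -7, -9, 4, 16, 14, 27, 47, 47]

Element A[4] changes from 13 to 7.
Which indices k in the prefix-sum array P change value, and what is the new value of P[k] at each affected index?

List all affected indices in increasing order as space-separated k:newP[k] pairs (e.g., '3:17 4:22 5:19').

P[k] = A[0] + ... + A[k]
P[k] includes A[4] iff k >= 4
Affected indices: 4, 5, ..., 9; delta = -6
  P[4]: 4 + -6 = -2
  P[5]: 16 + -6 = 10
  P[6]: 14 + -6 = 8
  P[7]: 27 + -6 = 21
  P[8]: 47 + -6 = 41
  P[9]: 47 + -6 = 41

Answer: 4:-2 5:10 6:8 7:21 8:41 9:41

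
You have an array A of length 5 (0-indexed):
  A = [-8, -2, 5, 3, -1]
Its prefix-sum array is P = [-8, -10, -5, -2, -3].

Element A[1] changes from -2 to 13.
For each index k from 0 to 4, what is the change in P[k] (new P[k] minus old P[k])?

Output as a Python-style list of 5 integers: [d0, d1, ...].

Element change: A[1] -2 -> 13, delta = 15
For k < 1: P[k] unchanged, delta_P[k] = 0
For k >= 1: P[k] shifts by exactly 15
Delta array: [0, 15, 15, 15, 15]

Answer: [0, 15, 15, 15, 15]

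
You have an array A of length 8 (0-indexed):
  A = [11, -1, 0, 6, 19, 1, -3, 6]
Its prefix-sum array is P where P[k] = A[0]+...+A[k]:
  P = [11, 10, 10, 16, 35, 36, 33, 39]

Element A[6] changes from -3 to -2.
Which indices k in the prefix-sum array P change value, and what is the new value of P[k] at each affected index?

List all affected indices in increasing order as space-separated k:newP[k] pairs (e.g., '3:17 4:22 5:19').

P[k] = A[0] + ... + A[k]
P[k] includes A[6] iff k >= 6
Affected indices: 6, 7, ..., 7; delta = 1
  P[6]: 33 + 1 = 34
  P[7]: 39 + 1 = 40

Answer: 6:34 7:40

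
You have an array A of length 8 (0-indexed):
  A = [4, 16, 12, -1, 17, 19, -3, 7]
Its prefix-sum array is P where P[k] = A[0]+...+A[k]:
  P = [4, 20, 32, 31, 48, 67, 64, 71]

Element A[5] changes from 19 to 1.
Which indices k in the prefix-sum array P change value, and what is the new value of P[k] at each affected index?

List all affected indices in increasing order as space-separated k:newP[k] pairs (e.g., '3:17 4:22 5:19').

Answer: 5:49 6:46 7:53

Derivation:
P[k] = A[0] + ... + A[k]
P[k] includes A[5] iff k >= 5
Affected indices: 5, 6, ..., 7; delta = -18
  P[5]: 67 + -18 = 49
  P[6]: 64 + -18 = 46
  P[7]: 71 + -18 = 53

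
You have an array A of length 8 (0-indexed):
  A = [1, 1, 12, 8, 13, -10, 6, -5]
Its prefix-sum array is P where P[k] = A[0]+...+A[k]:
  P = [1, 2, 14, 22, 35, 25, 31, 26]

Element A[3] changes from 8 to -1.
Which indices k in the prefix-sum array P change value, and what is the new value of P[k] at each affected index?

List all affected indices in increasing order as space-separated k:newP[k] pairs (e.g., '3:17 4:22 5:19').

Answer: 3:13 4:26 5:16 6:22 7:17

Derivation:
P[k] = A[0] + ... + A[k]
P[k] includes A[3] iff k >= 3
Affected indices: 3, 4, ..., 7; delta = -9
  P[3]: 22 + -9 = 13
  P[4]: 35 + -9 = 26
  P[5]: 25 + -9 = 16
  P[6]: 31 + -9 = 22
  P[7]: 26 + -9 = 17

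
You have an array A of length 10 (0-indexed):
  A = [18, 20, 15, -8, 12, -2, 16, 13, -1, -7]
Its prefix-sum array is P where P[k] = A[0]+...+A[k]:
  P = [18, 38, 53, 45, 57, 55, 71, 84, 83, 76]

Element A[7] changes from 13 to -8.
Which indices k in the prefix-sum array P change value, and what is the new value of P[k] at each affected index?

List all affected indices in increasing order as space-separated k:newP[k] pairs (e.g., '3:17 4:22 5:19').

Answer: 7:63 8:62 9:55

Derivation:
P[k] = A[0] + ... + A[k]
P[k] includes A[7] iff k >= 7
Affected indices: 7, 8, ..., 9; delta = -21
  P[7]: 84 + -21 = 63
  P[8]: 83 + -21 = 62
  P[9]: 76 + -21 = 55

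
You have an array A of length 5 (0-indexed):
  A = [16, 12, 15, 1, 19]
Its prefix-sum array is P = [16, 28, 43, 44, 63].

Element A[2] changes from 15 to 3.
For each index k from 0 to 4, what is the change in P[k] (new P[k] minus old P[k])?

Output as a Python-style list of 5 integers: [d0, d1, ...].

Element change: A[2] 15 -> 3, delta = -12
For k < 2: P[k] unchanged, delta_P[k] = 0
For k >= 2: P[k] shifts by exactly -12
Delta array: [0, 0, -12, -12, -12]

Answer: [0, 0, -12, -12, -12]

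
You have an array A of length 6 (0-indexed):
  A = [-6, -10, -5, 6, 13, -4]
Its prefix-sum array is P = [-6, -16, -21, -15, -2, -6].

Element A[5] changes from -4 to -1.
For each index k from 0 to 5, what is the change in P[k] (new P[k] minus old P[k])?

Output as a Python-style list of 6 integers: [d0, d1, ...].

Answer: [0, 0, 0, 0, 0, 3]

Derivation:
Element change: A[5] -4 -> -1, delta = 3
For k < 5: P[k] unchanged, delta_P[k] = 0
For k >= 5: P[k] shifts by exactly 3
Delta array: [0, 0, 0, 0, 0, 3]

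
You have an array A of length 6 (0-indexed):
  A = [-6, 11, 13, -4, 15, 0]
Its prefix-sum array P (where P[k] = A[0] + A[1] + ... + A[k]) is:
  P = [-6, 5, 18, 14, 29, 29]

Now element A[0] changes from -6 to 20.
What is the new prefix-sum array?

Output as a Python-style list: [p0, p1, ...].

Answer: [20, 31, 44, 40, 55, 55]

Derivation:
Change: A[0] -6 -> 20, delta = 26
P[k] for k < 0: unchanged (A[0] not included)
P[k] for k >= 0: shift by delta = 26
  P[0] = -6 + 26 = 20
  P[1] = 5 + 26 = 31
  P[2] = 18 + 26 = 44
  P[3] = 14 + 26 = 40
  P[4] = 29 + 26 = 55
  P[5] = 29 + 26 = 55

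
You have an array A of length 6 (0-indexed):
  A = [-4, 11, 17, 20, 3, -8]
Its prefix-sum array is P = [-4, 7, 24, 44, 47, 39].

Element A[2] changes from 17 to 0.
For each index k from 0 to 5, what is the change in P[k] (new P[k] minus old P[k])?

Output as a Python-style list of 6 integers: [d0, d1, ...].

Answer: [0, 0, -17, -17, -17, -17]

Derivation:
Element change: A[2] 17 -> 0, delta = -17
For k < 2: P[k] unchanged, delta_P[k] = 0
For k >= 2: P[k] shifts by exactly -17
Delta array: [0, 0, -17, -17, -17, -17]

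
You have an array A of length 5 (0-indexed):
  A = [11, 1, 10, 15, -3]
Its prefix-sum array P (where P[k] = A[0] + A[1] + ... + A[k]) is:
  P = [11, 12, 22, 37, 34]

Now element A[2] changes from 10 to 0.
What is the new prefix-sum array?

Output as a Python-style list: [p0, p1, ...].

Change: A[2] 10 -> 0, delta = -10
P[k] for k < 2: unchanged (A[2] not included)
P[k] for k >= 2: shift by delta = -10
  P[0] = 11 + 0 = 11
  P[1] = 12 + 0 = 12
  P[2] = 22 + -10 = 12
  P[3] = 37 + -10 = 27
  P[4] = 34 + -10 = 24

Answer: [11, 12, 12, 27, 24]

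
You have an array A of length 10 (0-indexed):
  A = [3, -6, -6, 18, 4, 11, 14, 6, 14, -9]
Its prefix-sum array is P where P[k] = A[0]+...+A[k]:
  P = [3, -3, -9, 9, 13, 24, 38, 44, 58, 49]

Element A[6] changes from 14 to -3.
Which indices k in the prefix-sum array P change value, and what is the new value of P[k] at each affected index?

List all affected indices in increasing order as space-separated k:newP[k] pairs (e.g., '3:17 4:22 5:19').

Answer: 6:21 7:27 8:41 9:32

Derivation:
P[k] = A[0] + ... + A[k]
P[k] includes A[6] iff k >= 6
Affected indices: 6, 7, ..., 9; delta = -17
  P[6]: 38 + -17 = 21
  P[7]: 44 + -17 = 27
  P[8]: 58 + -17 = 41
  P[9]: 49 + -17 = 32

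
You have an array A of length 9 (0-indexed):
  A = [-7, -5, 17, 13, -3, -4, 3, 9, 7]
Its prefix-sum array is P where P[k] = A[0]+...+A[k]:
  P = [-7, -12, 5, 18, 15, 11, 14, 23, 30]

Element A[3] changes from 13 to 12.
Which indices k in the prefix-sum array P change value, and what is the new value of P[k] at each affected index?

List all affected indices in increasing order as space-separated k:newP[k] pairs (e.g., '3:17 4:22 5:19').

P[k] = A[0] + ... + A[k]
P[k] includes A[3] iff k >= 3
Affected indices: 3, 4, ..., 8; delta = -1
  P[3]: 18 + -1 = 17
  P[4]: 15 + -1 = 14
  P[5]: 11 + -1 = 10
  P[6]: 14 + -1 = 13
  P[7]: 23 + -1 = 22
  P[8]: 30 + -1 = 29

Answer: 3:17 4:14 5:10 6:13 7:22 8:29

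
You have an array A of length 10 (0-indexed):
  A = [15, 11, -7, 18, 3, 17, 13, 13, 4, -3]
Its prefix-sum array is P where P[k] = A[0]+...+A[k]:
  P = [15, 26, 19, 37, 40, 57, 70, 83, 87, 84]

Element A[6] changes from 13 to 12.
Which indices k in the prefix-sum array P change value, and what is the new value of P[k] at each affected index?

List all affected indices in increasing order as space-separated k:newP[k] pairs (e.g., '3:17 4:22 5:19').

P[k] = A[0] + ... + A[k]
P[k] includes A[6] iff k >= 6
Affected indices: 6, 7, ..., 9; delta = -1
  P[6]: 70 + -1 = 69
  P[7]: 83 + -1 = 82
  P[8]: 87 + -1 = 86
  P[9]: 84 + -1 = 83

Answer: 6:69 7:82 8:86 9:83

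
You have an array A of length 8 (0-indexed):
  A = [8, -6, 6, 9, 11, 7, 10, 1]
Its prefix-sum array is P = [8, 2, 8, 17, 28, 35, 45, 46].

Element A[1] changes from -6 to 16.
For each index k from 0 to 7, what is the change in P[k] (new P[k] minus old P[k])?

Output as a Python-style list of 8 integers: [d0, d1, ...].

Answer: [0, 22, 22, 22, 22, 22, 22, 22]

Derivation:
Element change: A[1] -6 -> 16, delta = 22
For k < 1: P[k] unchanged, delta_P[k] = 0
For k >= 1: P[k] shifts by exactly 22
Delta array: [0, 22, 22, 22, 22, 22, 22, 22]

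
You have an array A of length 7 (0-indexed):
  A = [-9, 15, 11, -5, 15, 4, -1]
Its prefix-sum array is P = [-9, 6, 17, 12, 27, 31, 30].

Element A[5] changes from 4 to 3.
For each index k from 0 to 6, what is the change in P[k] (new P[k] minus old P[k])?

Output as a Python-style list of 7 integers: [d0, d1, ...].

Element change: A[5] 4 -> 3, delta = -1
For k < 5: P[k] unchanged, delta_P[k] = 0
For k >= 5: P[k] shifts by exactly -1
Delta array: [0, 0, 0, 0, 0, -1, -1]

Answer: [0, 0, 0, 0, 0, -1, -1]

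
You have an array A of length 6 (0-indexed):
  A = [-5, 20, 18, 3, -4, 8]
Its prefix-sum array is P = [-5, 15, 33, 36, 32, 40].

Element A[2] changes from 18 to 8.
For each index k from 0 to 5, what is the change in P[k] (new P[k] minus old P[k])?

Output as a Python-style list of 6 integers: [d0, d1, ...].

Element change: A[2] 18 -> 8, delta = -10
For k < 2: P[k] unchanged, delta_P[k] = 0
For k >= 2: P[k] shifts by exactly -10
Delta array: [0, 0, -10, -10, -10, -10]

Answer: [0, 0, -10, -10, -10, -10]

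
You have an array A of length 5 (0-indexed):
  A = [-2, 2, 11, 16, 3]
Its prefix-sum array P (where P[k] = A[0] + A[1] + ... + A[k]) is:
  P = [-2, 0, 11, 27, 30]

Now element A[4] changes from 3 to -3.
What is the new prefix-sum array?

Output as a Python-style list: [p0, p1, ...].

Answer: [-2, 0, 11, 27, 24]

Derivation:
Change: A[4] 3 -> -3, delta = -6
P[k] for k < 4: unchanged (A[4] not included)
P[k] for k >= 4: shift by delta = -6
  P[0] = -2 + 0 = -2
  P[1] = 0 + 0 = 0
  P[2] = 11 + 0 = 11
  P[3] = 27 + 0 = 27
  P[4] = 30 + -6 = 24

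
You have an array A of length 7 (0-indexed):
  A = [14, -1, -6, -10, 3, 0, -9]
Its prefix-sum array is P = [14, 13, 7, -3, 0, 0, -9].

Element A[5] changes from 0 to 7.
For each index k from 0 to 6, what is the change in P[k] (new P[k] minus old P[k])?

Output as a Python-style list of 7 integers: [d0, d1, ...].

Element change: A[5] 0 -> 7, delta = 7
For k < 5: P[k] unchanged, delta_P[k] = 0
For k >= 5: P[k] shifts by exactly 7
Delta array: [0, 0, 0, 0, 0, 7, 7]

Answer: [0, 0, 0, 0, 0, 7, 7]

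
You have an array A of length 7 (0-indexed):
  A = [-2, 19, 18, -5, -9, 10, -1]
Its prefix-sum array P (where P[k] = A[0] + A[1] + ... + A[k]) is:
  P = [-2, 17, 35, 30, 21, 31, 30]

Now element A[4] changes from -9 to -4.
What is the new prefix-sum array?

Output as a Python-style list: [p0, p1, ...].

Change: A[4] -9 -> -4, delta = 5
P[k] for k < 4: unchanged (A[4] not included)
P[k] for k >= 4: shift by delta = 5
  P[0] = -2 + 0 = -2
  P[1] = 17 + 0 = 17
  P[2] = 35 + 0 = 35
  P[3] = 30 + 0 = 30
  P[4] = 21 + 5 = 26
  P[5] = 31 + 5 = 36
  P[6] = 30 + 5 = 35

Answer: [-2, 17, 35, 30, 26, 36, 35]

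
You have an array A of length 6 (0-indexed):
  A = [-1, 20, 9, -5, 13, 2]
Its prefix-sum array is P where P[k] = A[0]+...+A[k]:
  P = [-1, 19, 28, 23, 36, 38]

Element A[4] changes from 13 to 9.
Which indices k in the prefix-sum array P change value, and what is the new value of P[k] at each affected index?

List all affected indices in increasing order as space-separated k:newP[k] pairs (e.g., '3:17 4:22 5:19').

P[k] = A[0] + ... + A[k]
P[k] includes A[4] iff k >= 4
Affected indices: 4, 5, ..., 5; delta = -4
  P[4]: 36 + -4 = 32
  P[5]: 38 + -4 = 34

Answer: 4:32 5:34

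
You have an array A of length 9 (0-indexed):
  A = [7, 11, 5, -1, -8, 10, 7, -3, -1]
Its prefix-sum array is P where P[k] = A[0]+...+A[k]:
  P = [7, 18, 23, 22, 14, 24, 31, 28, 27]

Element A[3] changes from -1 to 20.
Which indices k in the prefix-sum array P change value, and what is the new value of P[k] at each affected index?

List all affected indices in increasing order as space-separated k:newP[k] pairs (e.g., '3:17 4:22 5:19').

P[k] = A[0] + ... + A[k]
P[k] includes A[3] iff k >= 3
Affected indices: 3, 4, ..., 8; delta = 21
  P[3]: 22 + 21 = 43
  P[4]: 14 + 21 = 35
  P[5]: 24 + 21 = 45
  P[6]: 31 + 21 = 52
  P[7]: 28 + 21 = 49
  P[8]: 27 + 21 = 48

Answer: 3:43 4:35 5:45 6:52 7:49 8:48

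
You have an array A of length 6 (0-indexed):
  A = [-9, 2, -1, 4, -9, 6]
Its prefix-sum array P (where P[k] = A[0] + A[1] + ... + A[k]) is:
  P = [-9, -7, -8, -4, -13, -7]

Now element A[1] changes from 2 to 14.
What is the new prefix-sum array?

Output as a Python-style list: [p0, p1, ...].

Change: A[1] 2 -> 14, delta = 12
P[k] for k < 1: unchanged (A[1] not included)
P[k] for k >= 1: shift by delta = 12
  P[0] = -9 + 0 = -9
  P[1] = -7 + 12 = 5
  P[2] = -8 + 12 = 4
  P[3] = -4 + 12 = 8
  P[4] = -13 + 12 = -1
  P[5] = -7 + 12 = 5

Answer: [-9, 5, 4, 8, -1, 5]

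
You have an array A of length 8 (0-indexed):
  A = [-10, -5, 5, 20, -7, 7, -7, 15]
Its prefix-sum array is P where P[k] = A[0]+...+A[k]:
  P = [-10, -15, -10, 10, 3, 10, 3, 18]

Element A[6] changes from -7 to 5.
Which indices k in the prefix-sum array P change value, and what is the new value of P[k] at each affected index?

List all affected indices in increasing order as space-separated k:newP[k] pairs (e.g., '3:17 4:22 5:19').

P[k] = A[0] + ... + A[k]
P[k] includes A[6] iff k >= 6
Affected indices: 6, 7, ..., 7; delta = 12
  P[6]: 3 + 12 = 15
  P[7]: 18 + 12 = 30

Answer: 6:15 7:30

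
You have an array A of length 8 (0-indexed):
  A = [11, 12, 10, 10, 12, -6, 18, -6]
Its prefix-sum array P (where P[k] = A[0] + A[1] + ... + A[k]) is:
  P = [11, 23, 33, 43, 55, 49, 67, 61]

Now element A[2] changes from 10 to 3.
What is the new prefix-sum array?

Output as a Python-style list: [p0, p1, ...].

Change: A[2] 10 -> 3, delta = -7
P[k] for k < 2: unchanged (A[2] not included)
P[k] for k >= 2: shift by delta = -7
  P[0] = 11 + 0 = 11
  P[1] = 23 + 0 = 23
  P[2] = 33 + -7 = 26
  P[3] = 43 + -7 = 36
  P[4] = 55 + -7 = 48
  P[5] = 49 + -7 = 42
  P[6] = 67 + -7 = 60
  P[7] = 61 + -7 = 54

Answer: [11, 23, 26, 36, 48, 42, 60, 54]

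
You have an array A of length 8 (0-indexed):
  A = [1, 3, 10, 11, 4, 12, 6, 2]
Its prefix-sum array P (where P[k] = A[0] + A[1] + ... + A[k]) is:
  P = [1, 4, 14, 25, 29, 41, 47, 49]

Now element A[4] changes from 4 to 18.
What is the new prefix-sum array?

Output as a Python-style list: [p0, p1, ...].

Change: A[4] 4 -> 18, delta = 14
P[k] for k < 4: unchanged (A[4] not included)
P[k] for k >= 4: shift by delta = 14
  P[0] = 1 + 0 = 1
  P[1] = 4 + 0 = 4
  P[2] = 14 + 0 = 14
  P[3] = 25 + 0 = 25
  P[4] = 29 + 14 = 43
  P[5] = 41 + 14 = 55
  P[6] = 47 + 14 = 61
  P[7] = 49 + 14 = 63

Answer: [1, 4, 14, 25, 43, 55, 61, 63]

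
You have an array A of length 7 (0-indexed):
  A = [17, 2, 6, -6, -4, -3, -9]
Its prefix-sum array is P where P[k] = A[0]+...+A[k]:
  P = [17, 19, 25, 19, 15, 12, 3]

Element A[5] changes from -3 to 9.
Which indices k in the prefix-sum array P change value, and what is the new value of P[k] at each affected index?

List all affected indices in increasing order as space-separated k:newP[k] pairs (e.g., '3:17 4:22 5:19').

P[k] = A[0] + ... + A[k]
P[k] includes A[5] iff k >= 5
Affected indices: 5, 6, ..., 6; delta = 12
  P[5]: 12 + 12 = 24
  P[6]: 3 + 12 = 15

Answer: 5:24 6:15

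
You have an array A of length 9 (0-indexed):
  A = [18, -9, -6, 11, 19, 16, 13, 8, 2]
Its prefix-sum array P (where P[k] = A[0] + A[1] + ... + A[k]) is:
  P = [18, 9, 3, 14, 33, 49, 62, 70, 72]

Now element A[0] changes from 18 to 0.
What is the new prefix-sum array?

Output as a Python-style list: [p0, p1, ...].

Answer: [0, -9, -15, -4, 15, 31, 44, 52, 54]

Derivation:
Change: A[0] 18 -> 0, delta = -18
P[k] for k < 0: unchanged (A[0] not included)
P[k] for k >= 0: shift by delta = -18
  P[0] = 18 + -18 = 0
  P[1] = 9 + -18 = -9
  P[2] = 3 + -18 = -15
  P[3] = 14 + -18 = -4
  P[4] = 33 + -18 = 15
  P[5] = 49 + -18 = 31
  P[6] = 62 + -18 = 44
  P[7] = 70 + -18 = 52
  P[8] = 72 + -18 = 54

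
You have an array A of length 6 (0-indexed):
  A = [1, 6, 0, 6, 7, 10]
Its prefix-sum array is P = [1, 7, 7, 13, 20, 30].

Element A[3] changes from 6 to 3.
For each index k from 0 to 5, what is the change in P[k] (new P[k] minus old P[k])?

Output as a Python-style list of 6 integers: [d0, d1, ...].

Answer: [0, 0, 0, -3, -3, -3]

Derivation:
Element change: A[3] 6 -> 3, delta = -3
For k < 3: P[k] unchanged, delta_P[k] = 0
For k >= 3: P[k] shifts by exactly -3
Delta array: [0, 0, 0, -3, -3, -3]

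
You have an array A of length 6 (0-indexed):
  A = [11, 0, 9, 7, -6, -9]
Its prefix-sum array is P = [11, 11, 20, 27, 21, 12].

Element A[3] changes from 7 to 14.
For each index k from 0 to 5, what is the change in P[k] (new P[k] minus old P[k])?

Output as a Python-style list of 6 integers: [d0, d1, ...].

Answer: [0, 0, 0, 7, 7, 7]

Derivation:
Element change: A[3] 7 -> 14, delta = 7
For k < 3: P[k] unchanged, delta_P[k] = 0
For k >= 3: P[k] shifts by exactly 7
Delta array: [0, 0, 0, 7, 7, 7]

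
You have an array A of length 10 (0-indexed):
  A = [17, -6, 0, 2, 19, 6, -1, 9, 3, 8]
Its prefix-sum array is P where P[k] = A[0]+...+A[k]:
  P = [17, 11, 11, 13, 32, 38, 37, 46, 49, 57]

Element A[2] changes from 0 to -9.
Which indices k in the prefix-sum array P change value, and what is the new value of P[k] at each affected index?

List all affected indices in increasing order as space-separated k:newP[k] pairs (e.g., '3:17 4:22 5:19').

P[k] = A[0] + ... + A[k]
P[k] includes A[2] iff k >= 2
Affected indices: 2, 3, ..., 9; delta = -9
  P[2]: 11 + -9 = 2
  P[3]: 13 + -9 = 4
  P[4]: 32 + -9 = 23
  P[5]: 38 + -9 = 29
  P[6]: 37 + -9 = 28
  P[7]: 46 + -9 = 37
  P[8]: 49 + -9 = 40
  P[9]: 57 + -9 = 48

Answer: 2:2 3:4 4:23 5:29 6:28 7:37 8:40 9:48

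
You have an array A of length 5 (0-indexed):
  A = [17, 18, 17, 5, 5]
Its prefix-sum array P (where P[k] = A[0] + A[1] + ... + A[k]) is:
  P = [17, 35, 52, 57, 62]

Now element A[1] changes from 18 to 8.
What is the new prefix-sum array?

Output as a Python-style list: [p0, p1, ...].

Answer: [17, 25, 42, 47, 52]

Derivation:
Change: A[1] 18 -> 8, delta = -10
P[k] for k < 1: unchanged (A[1] not included)
P[k] for k >= 1: shift by delta = -10
  P[0] = 17 + 0 = 17
  P[1] = 35 + -10 = 25
  P[2] = 52 + -10 = 42
  P[3] = 57 + -10 = 47
  P[4] = 62 + -10 = 52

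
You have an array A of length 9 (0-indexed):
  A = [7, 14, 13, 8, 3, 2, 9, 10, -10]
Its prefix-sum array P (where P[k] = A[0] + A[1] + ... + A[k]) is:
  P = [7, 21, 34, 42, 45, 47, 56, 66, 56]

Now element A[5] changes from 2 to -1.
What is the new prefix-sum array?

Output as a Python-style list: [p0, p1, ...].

Answer: [7, 21, 34, 42, 45, 44, 53, 63, 53]

Derivation:
Change: A[5] 2 -> -1, delta = -3
P[k] for k < 5: unchanged (A[5] not included)
P[k] for k >= 5: shift by delta = -3
  P[0] = 7 + 0 = 7
  P[1] = 21 + 0 = 21
  P[2] = 34 + 0 = 34
  P[3] = 42 + 0 = 42
  P[4] = 45 + 0 = 45
  P[5] = 47 + -3 = 44
  P[6] = 56 + -3 = 53
  P[7] = 66 + -3 = 63
  P[8] = 56 + -3 = 53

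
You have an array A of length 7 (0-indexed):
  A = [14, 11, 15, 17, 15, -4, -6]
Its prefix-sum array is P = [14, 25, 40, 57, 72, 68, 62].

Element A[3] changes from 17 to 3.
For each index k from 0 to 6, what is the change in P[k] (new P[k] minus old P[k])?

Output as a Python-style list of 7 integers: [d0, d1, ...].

Element change: A[3] 17 -> 3, delta = -14
For k < 3: P[k] unchanged, delta_P[k] = 0
For k >= 3: P[k] shifts by exactly -14
Delta array: [0, 0, 0, -14, -14, -14, -14]

Answer: [0, 0, 0, -14, -14, -14, -14]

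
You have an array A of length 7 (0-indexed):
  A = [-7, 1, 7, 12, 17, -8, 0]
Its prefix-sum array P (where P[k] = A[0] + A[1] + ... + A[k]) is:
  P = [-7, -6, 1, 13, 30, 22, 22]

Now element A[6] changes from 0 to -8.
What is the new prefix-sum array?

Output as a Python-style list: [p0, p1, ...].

Answer: [-7, -6, 1, 13, 30, 22, 14]

Derivation:
Change: A[6] 0 -> -8, delta = -8
P[k] for k < 6: unchanged (A[6] not included)
P[k] for k >= 6: shift by delta = -8
  P[0] = -7 + 0 = -7
  P[1] = -6 + 0 = -6
  P[2] = 1 + 0 = 1
  P[3] = 13 + 0 = 13
  P[4] = 30 + 0 = 30
  P[5] = 22 + 0 = 22
  P[6] = 22 + -8 = 14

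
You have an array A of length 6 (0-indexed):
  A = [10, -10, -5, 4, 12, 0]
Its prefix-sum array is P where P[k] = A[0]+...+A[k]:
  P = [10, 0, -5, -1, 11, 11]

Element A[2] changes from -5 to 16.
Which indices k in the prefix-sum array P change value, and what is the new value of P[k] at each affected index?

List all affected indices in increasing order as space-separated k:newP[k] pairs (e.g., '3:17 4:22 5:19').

Answer: 2:16 3:20 4:32 5:32

Derivation:
P[k] = A[0] + ... + A[k]
P[k] includes A[2] iff k >= 2
Affected indices: 2, 3, ..., 5; delta = 21
  P[2]: -5 + 21 = 16
  P[3]: -1 + 21 = 20
  P[4]: 11 + 21 = 32
  P[5]: 11 + 21 = 32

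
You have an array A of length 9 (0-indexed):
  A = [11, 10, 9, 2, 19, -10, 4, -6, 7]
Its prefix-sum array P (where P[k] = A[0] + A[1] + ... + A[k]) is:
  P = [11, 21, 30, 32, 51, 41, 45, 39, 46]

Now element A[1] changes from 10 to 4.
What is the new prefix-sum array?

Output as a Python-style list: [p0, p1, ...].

Answer: [11, 15, 24, 26, 45, 35, 39, 33, 40]

Derivation:
Change: A[1] 10 -> 4, delta = -6
P[k] for k < 1: unchanged (A[1] not included)
P[k] for k >= 1: shift by delta = -6
  P[0] = 11 + 0 = 11
  P[1] = 21 + -6 = 15
  P[2] = 30 + -6 = 24
  P[3] = 32 + -6 = 26
  P[4] = 51 + -6 = 45
  P[5] = 41 + -6 = 35
  P[6] = 45 + -6 = 39
  P[7] = 39 + -6 = 33
  P[8] = 46 + -6 = 40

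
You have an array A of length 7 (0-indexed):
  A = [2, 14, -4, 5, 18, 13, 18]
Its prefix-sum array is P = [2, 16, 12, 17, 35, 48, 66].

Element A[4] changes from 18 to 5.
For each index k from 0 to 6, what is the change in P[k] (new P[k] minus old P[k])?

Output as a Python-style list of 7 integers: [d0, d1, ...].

Answer: [0, 0, 0, 0, -13, -13, -13]

Derivation:
Element change: A[4] 18 -> 5, delta = -13
For k < 4: P[k] unchanged, delta_P[k] = 0
For k >= 4: P[k] shifts by exactly -13
Delta array: [0, 0, 0, 0, -13, -13, -13]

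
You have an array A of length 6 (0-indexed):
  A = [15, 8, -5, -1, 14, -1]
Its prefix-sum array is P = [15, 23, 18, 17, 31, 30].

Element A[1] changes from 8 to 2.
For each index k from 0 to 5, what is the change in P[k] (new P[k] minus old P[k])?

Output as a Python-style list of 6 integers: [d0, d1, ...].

Element change: A[1] 8 -> 2, delta = -6
For k < 1: P[k] unchanged, delta_P[k] = 0
For k >= 1: P[k] shifts by exactly -6
Delta array: [0, -6, -6, -6, -6, -6]

Answer: [0, -6, -6, -6, -6, -6]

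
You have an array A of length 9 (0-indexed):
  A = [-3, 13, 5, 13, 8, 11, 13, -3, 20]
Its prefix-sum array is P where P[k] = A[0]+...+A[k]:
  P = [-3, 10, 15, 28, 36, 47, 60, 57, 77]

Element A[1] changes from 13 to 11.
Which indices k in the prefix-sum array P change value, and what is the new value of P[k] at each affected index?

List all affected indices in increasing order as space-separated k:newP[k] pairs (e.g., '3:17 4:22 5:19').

P[k] = A[0] + ... + A[k]
P[k] includes A[1] iff k >= 1
Affected indices: 1, 2, ..., 8; delta = -2
  P[1]: 10 + -2 = 8
  P[2]: 15 + -2 = 13
  P[3]: 28 + -2 = 26
  P[4]: 36 + -2 = 34
  P[5]: 47 + -2 = 45
  P[6]: 60 + -2 = 58
  P[7]: 57 + -2 = 55
  P[8]: 77 + -2 = 75

Answer: 1:8 2:13 3:26 4:34 5:45 6:58 7:55 8:75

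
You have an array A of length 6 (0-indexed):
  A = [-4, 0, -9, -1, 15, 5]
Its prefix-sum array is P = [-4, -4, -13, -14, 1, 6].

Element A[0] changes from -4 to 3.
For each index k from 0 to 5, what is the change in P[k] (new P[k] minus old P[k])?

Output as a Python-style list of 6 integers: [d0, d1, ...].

Answer: [7, 7, 7, 7, 7, 7]

Derivation:
Element change: A[0] -4 -> 3, delta = 7
For k < 0: P[k] unchanged, delta_P[k] = 0
For k >= 0: P[k] shifts by exactly 7
Delta array: [7, 7, 7, 7, 7, 7]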